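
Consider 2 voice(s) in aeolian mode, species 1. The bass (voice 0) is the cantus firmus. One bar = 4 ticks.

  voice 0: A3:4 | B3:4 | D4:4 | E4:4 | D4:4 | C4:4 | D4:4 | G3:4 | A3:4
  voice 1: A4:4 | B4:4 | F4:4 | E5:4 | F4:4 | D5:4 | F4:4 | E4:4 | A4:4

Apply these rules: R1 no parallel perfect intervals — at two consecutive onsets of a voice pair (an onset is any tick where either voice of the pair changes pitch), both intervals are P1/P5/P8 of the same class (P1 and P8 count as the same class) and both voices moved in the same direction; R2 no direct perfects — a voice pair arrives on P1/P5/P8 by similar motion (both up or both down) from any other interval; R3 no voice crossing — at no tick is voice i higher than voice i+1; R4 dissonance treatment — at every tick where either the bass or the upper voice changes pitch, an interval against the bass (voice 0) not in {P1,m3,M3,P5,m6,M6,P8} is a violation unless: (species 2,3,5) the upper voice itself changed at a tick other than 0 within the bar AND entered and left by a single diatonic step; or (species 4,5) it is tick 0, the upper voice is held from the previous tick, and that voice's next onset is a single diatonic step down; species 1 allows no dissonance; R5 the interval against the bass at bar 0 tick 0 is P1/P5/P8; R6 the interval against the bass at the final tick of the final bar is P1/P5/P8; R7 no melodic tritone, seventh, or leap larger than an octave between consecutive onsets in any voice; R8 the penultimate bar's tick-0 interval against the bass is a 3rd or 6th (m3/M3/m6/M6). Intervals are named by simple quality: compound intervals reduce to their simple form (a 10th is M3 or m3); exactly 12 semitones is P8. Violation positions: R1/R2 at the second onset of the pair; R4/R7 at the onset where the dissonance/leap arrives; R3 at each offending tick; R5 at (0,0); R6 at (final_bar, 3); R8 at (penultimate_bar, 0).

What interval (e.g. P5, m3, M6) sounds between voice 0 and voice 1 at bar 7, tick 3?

M6

voice 0=G3 voice 1=E4 -> M6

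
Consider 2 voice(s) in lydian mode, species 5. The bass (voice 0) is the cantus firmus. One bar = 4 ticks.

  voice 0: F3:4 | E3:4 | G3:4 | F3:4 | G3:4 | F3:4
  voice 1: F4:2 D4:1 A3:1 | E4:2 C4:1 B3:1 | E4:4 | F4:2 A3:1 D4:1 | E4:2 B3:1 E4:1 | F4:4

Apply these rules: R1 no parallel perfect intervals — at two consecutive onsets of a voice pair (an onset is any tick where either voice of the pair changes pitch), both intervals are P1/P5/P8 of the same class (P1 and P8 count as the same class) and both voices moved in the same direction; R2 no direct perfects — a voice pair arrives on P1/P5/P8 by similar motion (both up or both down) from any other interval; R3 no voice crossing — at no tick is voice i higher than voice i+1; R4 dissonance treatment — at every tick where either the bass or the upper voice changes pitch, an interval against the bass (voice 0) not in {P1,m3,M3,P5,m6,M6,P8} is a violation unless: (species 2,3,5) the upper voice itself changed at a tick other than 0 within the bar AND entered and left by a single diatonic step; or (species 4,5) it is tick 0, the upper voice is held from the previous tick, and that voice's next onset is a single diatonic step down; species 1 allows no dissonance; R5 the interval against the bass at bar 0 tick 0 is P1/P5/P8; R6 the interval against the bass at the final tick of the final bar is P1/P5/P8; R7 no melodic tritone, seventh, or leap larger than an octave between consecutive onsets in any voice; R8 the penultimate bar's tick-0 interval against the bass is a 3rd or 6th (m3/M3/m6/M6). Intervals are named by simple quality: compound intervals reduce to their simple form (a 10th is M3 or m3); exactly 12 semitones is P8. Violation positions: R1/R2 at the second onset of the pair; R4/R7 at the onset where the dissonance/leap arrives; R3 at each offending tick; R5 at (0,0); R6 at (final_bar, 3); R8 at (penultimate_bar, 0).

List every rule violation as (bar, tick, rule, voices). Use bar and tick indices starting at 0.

No violations across 6 bars (F3..F3 vs F4..F4).

bar 0: v0=F3 v1=F4 downbeat P8
bar 1: v0=E3 v1=E4 downbeat P8
bar 2: v0=G3 v1=E4 downbeat M6
bar 3: v0=F3 v1=F4 downbeat P8
bar 4: v0=G3 v1=E4 downbeat M6
bar 5: v0=F3 v1=F4 downbeat P8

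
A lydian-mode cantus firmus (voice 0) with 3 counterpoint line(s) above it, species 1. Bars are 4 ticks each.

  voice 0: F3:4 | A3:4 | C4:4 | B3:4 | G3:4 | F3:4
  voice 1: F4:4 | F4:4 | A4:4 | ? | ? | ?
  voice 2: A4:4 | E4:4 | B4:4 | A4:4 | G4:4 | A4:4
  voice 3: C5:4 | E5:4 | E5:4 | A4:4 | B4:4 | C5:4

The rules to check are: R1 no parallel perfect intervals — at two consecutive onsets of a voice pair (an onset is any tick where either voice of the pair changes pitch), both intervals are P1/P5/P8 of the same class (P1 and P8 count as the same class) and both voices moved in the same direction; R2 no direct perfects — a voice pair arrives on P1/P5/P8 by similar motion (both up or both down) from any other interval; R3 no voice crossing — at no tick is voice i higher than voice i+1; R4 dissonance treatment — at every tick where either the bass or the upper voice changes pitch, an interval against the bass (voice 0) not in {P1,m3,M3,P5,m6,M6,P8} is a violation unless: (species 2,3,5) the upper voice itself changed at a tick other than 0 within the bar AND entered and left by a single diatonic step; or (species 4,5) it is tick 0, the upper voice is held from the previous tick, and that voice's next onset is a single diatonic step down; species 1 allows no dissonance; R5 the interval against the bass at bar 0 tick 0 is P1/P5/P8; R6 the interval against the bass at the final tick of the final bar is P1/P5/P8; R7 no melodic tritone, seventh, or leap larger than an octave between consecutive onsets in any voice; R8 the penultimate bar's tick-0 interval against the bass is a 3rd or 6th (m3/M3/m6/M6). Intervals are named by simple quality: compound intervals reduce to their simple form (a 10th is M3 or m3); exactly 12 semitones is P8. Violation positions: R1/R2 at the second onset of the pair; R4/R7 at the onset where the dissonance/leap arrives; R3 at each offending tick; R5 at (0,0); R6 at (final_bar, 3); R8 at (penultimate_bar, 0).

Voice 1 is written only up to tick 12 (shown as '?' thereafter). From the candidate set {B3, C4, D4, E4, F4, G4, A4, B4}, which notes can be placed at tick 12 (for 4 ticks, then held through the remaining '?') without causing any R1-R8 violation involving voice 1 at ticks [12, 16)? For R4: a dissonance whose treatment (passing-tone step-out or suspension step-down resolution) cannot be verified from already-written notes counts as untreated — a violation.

{G4}

B3: violates R2,R7
C4: violates R4
D4: violates R1,R2
E4: violates R4
F4: violates R4
G4: legal
A4: violates R4
B4: violates R3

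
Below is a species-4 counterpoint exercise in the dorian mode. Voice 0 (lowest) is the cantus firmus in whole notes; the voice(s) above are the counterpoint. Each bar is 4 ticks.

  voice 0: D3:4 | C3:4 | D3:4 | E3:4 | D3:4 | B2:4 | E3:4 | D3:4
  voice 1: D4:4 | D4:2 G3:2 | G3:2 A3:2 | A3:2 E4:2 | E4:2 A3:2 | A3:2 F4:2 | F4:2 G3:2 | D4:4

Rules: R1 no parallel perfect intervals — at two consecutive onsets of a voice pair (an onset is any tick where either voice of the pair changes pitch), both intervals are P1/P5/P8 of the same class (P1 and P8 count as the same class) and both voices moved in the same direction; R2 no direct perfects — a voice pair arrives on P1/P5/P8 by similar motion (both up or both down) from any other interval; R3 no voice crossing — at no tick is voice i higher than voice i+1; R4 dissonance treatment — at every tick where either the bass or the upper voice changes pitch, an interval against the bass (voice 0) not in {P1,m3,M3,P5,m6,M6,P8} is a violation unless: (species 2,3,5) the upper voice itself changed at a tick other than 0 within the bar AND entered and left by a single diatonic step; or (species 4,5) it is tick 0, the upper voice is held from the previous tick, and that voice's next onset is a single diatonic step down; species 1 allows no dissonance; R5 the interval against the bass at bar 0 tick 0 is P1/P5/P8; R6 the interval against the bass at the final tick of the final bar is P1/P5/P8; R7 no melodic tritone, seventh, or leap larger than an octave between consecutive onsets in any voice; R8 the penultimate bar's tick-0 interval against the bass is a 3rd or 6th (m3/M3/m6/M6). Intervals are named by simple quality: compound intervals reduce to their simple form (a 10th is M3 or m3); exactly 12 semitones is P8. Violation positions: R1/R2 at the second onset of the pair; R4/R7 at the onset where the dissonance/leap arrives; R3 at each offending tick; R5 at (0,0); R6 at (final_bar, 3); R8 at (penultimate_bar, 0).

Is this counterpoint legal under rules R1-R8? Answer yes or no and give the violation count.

bar 0: v0=D3 v1=D4 (P8)
bar 1: v0=C3 v1=D4 (M2)
bar 2: v0=D3 v1=G3 (P4)
bar 3: v0=E3 v1=A3 (P4)
bar 4: v0=D3 v1=E4 (M2)
bar 5: v0=B2 v1=A3 (m7)
bar 6: v0=E3 v1=F4 (m2)
bar 7: v0=D3 v1=D4 (P8)
  R4 @ bar1.0: C3/D4 M2 untreated
  R4 @ bar2.0: D3/G3 P4 untreated
  R4 @ bar3.0: E3/A3 P4 untreated
  R4 @ bar4.0: D3/E4 M2 untreated
  R4 @ bar5.0: B2/A3 m7 untreated
  R4 @ bar5.2: B2/F4 TT untreated
  R4 @ bar6.0: E3/F4 m2 untreated
  R8 @ bar6.0: penult m2 not 3rd/6th
  R7 @ bar6.2: F4->G3 leap 10st

No (9 violations)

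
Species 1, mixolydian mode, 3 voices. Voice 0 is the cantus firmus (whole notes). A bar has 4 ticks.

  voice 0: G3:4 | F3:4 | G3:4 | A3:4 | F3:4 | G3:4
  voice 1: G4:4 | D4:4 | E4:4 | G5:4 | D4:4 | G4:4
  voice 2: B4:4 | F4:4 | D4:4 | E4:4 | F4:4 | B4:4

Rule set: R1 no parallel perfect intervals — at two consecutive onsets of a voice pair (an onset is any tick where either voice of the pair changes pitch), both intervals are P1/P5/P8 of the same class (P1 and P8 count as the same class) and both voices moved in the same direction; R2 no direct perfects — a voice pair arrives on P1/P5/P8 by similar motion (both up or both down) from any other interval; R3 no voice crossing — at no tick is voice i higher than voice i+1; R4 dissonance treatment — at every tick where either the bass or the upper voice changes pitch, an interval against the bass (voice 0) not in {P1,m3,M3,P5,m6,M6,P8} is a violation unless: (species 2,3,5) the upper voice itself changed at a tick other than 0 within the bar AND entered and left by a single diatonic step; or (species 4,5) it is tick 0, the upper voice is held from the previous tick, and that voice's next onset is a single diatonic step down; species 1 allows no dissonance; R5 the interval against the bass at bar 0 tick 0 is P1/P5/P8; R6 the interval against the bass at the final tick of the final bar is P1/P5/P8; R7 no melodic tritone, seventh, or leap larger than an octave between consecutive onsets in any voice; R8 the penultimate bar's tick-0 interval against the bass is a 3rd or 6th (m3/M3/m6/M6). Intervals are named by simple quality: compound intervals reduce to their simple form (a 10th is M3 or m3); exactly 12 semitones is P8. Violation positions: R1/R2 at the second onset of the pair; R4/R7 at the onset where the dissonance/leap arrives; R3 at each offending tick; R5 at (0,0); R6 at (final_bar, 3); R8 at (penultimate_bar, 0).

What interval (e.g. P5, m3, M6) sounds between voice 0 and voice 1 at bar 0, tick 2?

voice 0=G3 voice 1=G4 -> P8

P8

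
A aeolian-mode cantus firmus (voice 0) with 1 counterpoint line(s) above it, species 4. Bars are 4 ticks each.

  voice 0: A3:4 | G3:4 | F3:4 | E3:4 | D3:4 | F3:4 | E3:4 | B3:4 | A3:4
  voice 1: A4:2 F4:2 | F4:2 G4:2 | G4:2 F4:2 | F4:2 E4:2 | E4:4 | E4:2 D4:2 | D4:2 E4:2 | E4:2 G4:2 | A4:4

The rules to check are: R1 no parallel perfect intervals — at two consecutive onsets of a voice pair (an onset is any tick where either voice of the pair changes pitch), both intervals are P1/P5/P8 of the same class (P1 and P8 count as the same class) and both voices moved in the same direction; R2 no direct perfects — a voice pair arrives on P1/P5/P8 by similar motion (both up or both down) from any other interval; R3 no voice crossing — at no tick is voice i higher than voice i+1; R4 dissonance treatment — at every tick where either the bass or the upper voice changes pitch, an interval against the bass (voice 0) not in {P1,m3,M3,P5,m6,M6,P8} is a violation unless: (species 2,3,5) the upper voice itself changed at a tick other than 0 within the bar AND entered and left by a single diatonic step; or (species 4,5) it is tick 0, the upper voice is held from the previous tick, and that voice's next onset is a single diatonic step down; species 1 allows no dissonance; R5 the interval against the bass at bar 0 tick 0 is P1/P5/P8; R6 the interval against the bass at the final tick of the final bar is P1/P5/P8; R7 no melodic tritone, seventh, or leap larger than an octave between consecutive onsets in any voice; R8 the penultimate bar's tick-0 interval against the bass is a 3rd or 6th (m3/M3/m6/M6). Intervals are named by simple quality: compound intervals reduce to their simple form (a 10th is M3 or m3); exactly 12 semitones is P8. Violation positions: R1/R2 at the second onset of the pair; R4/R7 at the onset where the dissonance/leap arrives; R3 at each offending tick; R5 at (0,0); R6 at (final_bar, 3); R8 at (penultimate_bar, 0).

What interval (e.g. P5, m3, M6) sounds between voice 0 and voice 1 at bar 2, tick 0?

voice 0=F3 voice 1=G4 -> M2

M2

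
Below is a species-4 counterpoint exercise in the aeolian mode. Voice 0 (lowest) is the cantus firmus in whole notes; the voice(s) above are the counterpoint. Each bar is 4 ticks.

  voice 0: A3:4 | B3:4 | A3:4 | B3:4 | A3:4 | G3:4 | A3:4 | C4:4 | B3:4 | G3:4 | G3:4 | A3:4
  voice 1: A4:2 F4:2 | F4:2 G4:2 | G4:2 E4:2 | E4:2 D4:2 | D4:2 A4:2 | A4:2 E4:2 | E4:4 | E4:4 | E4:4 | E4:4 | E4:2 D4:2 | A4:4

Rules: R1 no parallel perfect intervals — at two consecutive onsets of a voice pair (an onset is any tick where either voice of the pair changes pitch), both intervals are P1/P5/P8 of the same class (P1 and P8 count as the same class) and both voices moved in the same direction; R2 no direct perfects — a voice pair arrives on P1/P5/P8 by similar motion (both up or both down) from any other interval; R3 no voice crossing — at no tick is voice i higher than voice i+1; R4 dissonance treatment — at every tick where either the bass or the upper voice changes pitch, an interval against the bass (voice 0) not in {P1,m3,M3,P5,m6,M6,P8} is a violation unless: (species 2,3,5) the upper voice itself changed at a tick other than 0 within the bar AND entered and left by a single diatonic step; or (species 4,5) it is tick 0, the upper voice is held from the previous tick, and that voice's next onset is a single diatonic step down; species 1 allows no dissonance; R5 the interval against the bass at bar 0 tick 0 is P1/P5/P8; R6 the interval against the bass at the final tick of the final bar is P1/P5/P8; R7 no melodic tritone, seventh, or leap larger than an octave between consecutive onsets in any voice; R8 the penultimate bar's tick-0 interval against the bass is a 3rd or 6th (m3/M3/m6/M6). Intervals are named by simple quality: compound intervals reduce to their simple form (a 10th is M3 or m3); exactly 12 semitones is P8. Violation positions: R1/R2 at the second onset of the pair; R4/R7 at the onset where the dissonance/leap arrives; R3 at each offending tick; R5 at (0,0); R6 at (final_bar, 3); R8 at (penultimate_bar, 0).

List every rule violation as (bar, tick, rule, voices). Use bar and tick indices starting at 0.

(1, 0, R4, (0, 1))
(2, 0, R4, (0, 1))
(4, 0, R4, (0, 1))
(5, 0, R4, (0, 1))
(11, 0, R2, (0, 1))

bar 0: v0=A3 v1=A4 downbeat P8
bar 1: v0=B3 v1=F4 downbeat TT
bar 2: v0=A3 v1=G4 downbeat m7
bar 3: v0=B3 v1=E4 downbeat P4
bar 4: v0=A3 v1=D4 downbeat P4
bar 5: v0=G3 v1=A4 downbeat M2
bar 6: v0=A3 v1=E4 downbeat P5
bar 7: v0=C4 v1=E4 downbeat M3
bar 8: v0=B3 v1=E4 downbeat P4
bar 9: v0=G3 v1=E4 downbeat M6
bar 10: v0=G3 v1=E4 downbeat M6
bar 11: v0=A3 v1=A4 downbeat P8
  -> R4 @ bar 1 tick 0 v(0, 1): B3/F4 TT untreated
  -> R4 @ bar 2 tick 0 v(0, 1): A3/G4 m7 untreated
  -> R4 @ bar 4 tick 0 v(0, 1): A3/D4 P4 untreated
  -> R4 @ bar 5 tick 0 v(0, 1): G3/A4 M2 untreated
  -> R2 @ bar 11 tick 0 v(0, 1): G3/D4 P5 -> A3/A4 P8 similar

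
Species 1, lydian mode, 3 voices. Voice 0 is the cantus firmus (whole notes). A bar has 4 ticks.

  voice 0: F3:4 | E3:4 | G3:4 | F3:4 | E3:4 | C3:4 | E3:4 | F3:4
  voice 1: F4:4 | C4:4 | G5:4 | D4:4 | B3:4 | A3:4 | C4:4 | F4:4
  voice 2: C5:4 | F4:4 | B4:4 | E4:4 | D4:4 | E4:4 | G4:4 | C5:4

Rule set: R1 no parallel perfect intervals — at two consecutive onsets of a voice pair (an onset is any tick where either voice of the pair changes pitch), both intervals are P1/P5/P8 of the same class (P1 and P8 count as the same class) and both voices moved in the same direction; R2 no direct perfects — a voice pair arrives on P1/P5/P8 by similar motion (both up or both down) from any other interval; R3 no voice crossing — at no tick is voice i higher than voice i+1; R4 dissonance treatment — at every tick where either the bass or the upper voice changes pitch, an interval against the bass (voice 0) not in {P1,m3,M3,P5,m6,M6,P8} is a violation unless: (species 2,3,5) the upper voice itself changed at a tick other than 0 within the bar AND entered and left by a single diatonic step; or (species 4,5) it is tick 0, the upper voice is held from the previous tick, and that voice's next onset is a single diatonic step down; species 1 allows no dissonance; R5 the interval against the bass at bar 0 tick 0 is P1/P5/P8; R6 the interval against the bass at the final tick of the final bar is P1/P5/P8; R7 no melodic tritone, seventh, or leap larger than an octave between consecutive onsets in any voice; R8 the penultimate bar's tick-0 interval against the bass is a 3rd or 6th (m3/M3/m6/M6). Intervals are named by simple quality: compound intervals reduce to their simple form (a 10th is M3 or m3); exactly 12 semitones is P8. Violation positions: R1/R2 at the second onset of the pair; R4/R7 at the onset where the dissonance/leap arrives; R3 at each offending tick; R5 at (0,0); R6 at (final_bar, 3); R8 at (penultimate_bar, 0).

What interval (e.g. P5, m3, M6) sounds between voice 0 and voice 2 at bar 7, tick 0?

P5

voice 0=F3 voice 2=C5 -> P5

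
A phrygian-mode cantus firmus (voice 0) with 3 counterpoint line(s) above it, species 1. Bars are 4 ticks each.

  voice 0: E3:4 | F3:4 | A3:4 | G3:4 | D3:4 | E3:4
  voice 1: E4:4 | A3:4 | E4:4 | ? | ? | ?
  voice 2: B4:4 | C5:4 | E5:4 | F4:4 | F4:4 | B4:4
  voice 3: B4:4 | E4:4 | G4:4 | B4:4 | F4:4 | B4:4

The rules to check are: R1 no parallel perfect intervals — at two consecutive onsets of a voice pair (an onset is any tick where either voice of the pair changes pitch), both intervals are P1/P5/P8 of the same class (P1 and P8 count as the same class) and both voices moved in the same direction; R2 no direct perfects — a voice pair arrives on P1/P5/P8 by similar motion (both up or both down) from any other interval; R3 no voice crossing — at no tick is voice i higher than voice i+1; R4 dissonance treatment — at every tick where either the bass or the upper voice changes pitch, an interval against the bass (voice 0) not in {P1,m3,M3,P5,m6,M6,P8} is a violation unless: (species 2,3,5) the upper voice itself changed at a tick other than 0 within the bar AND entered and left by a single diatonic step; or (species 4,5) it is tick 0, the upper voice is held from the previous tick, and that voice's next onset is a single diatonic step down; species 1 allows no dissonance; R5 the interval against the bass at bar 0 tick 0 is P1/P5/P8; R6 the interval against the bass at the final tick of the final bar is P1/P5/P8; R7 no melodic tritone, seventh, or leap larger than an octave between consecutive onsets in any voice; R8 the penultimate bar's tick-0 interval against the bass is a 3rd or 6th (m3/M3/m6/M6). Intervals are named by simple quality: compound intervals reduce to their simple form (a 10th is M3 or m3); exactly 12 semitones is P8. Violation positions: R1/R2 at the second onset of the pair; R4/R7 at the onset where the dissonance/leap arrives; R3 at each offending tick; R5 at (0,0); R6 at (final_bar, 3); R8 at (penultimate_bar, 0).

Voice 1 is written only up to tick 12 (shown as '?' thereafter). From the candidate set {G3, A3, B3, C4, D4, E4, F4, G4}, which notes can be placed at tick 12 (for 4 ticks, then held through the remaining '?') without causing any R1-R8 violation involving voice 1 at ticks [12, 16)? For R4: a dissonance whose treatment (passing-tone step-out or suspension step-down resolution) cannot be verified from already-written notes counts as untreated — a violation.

G3: violates R2
A3: violates R4
B3: legal
C4: violates R4
D4: violates R1
E4: legal
F4: violates R4
G4: violates R3

{B3, E4}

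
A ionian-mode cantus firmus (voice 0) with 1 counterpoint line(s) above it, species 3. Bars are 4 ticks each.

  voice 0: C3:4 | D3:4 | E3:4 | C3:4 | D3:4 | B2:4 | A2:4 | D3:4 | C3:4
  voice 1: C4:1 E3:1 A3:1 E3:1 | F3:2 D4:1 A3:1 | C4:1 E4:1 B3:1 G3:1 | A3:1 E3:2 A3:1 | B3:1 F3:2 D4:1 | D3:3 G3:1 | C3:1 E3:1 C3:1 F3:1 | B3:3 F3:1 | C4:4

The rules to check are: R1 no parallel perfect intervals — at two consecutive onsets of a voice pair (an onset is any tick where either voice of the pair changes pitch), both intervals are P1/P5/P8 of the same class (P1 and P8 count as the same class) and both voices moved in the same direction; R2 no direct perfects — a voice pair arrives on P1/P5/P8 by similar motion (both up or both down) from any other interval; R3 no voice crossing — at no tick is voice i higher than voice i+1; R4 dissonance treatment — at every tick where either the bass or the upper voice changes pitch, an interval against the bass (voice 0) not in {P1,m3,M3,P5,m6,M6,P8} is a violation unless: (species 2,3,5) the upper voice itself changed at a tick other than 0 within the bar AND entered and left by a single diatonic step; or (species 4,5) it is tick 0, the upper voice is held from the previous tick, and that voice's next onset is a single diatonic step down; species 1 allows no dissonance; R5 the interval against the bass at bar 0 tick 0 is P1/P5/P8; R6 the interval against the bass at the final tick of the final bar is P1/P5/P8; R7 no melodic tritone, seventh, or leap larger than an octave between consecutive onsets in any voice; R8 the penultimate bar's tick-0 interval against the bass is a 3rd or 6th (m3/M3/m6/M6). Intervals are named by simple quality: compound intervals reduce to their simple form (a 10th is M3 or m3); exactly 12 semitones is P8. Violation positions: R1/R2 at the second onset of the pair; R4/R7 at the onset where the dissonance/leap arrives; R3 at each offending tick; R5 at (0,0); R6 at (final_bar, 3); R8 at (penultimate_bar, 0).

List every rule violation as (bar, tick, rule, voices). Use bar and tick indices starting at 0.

bar 0: v0=C3 v1=C4 downbeat P8
bar 1: v0=D3 v1=F3 downbeat m3
bar 2: v0=E3 v1=C4 downbeat m6
bar 3: v0=C3 v1=A3 downbeat M6
bar 4: v0=D3 v1=B3 downbeat M6
bar 5: v0=B2 v1=D3 downbeat m3
bar 6: v0=A2 v1=C3 downbeat m3
bar 7: v0=D3 v1=B3 downbeat M6
bar 8: v0=C3 v1=C4 downbeat P8
  -> R7 @ bar 4 tick 1 v(1,): B3->F3 leap 6st
  -> R7 @ bar 7 tick 0 v(1,): F3->B3 leap 6st
  -> R7 @ bar 7 tick 3 v(1,): B3->F3 leap 6st

(4, 1, R7, (1,))
(7, 0, R7, (1,))
(7, 3, R7, (1,))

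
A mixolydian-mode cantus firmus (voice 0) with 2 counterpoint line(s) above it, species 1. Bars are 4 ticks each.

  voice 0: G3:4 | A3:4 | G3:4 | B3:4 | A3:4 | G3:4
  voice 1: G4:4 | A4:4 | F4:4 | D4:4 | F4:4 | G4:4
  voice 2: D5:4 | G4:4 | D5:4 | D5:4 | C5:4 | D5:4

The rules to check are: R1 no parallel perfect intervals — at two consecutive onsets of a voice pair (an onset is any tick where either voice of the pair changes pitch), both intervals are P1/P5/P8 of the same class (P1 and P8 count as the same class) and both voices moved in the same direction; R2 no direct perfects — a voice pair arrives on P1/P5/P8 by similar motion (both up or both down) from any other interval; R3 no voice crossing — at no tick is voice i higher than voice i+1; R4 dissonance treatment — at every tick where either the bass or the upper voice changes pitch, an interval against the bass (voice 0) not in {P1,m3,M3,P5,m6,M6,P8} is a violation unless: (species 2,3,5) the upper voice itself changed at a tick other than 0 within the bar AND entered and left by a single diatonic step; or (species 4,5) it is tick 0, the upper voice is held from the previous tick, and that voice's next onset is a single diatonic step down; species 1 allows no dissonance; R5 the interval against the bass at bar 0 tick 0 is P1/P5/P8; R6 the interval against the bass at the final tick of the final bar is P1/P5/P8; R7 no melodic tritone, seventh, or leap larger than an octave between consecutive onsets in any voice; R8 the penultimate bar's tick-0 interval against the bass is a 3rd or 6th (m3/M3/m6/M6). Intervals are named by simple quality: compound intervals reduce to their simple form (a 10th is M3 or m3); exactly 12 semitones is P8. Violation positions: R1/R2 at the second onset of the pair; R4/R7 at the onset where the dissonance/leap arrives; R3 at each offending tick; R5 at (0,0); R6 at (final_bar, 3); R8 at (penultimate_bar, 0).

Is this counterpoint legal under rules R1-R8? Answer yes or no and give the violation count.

bar 0: v0=G3 v1=G4 v2=D5 (P5)
bar 1: v0=A3 v1=A4 v2=G4 (m7)
bar 2: v0=G3 v1=F4 v2=D5 (P5)
bar 3: v0=B3 v1=D4 v2=D5 (m3)
bar 4: v0=A3 v1=F4 v2=C5 (m3)
bar 5: v0=G3 v1=G4 v2=D5 (P5)
  R1 @ bar1.0: G3/G4 P8 -> A3/A4 P8 similar
  R3 @ bar1.0: A4 above G4
  R4 @ bar1.0: A3/G4 m7 untreated
  R3 @ bar1.1: A4 above G4
  R3 @ bar1.2: A4 above G4
  R3 @ bar1.3: A4 above G4
  R4 @ bar2.0: G3/F4 m7 untreated
  R1 @ bar5.0: F4/C5 P5 -> G4/D5 P5 similar

No (8 violations)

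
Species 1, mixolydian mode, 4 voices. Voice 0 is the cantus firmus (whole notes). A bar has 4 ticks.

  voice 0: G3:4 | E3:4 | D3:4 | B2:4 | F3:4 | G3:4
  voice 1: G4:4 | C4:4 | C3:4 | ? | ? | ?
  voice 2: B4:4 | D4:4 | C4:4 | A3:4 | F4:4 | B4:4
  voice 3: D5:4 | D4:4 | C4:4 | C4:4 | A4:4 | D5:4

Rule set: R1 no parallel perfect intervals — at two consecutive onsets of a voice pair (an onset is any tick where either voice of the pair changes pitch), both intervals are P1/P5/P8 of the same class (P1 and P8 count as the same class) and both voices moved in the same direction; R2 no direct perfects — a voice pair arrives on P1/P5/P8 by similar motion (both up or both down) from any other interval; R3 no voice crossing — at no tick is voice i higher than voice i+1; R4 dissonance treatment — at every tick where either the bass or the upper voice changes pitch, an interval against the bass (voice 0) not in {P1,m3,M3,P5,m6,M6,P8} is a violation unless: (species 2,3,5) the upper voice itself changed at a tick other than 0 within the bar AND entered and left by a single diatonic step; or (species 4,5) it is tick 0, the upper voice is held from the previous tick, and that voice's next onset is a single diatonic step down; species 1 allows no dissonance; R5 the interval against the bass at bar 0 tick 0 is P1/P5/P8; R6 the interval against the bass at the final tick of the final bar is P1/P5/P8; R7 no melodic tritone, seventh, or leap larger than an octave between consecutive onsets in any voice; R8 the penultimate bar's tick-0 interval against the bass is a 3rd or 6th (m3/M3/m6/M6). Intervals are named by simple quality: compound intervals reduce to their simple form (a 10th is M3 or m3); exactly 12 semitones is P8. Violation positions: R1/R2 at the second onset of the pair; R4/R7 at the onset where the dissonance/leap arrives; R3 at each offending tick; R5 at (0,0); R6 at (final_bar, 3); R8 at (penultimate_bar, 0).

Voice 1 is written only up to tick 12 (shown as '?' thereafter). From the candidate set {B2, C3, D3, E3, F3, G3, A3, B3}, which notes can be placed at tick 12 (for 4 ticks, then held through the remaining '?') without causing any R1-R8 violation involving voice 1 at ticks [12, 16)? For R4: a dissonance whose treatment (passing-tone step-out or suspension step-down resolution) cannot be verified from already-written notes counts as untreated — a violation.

{D3, G3}

B2: violates R2
C3: violates R4
D3: legal
E3: violates R4
F3: violates R4
G3: legal
A3: violates R4
B3: violates R3,R7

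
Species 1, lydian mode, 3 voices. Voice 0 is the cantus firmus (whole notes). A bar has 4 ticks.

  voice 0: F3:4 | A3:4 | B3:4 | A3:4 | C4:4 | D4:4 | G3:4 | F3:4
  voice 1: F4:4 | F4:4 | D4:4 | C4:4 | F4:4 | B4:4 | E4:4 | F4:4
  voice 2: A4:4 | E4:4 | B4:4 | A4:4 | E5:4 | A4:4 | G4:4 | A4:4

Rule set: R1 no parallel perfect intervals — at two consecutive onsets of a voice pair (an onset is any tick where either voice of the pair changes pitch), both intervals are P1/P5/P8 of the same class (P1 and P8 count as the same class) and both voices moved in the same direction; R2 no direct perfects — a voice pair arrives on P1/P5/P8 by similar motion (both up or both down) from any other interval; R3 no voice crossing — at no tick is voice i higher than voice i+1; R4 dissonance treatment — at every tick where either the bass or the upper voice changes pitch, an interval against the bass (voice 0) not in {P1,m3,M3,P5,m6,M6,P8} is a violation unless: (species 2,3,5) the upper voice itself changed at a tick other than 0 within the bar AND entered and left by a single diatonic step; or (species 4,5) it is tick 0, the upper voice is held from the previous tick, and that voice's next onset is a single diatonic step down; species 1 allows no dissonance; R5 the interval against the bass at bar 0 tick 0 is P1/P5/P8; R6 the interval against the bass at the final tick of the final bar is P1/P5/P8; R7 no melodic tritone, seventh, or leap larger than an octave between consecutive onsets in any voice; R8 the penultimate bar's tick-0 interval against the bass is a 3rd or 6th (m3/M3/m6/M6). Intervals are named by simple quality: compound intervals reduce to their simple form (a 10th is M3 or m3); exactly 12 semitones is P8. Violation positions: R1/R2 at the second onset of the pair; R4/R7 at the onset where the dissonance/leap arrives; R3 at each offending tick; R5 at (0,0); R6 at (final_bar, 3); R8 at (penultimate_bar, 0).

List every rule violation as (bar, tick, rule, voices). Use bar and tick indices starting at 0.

bar 0: v0=F3 v1=F4 v2=A4 downbeat M3
bar 1: v0=A3 v1=F4 v2=E4 downbeat P5
bar 2: v0=B3 v1=D4 v2=B4 downbeat P8
bar 3: v0=A3 v1=C4 v2=A4 downbeat P8
bar 4: v0=C4 v1=F4 v2=E5 downbeat M3
bar 5: v0=D4 v1=B4 v2=A4 downbeat P5
bar 6: v0=G3 v1=E4 v2=G4 downbeat P8
bar 7: v0=F3 v1=F4 v2=A4 downbeat M3
  -> R5 @ bar 0 tick 0 v(0, 2): opens on M3
  -> R3 @ bar 1 tick 0 v(1, 2): F4 above E4
  -> R3 @ bar 1 tick 1 v(1, 2): F4 above E4
  -> R3 @ bar 1 tick 2 v(1, 2): F4 above E4
  -> R3 @ bar 1 tick 3 v(1, 2): F4 above E4
  -> R2 @ bar 2 tick 0 v(0, 2): A3/E4 P5 -> B3/B4 P8 similar
  -> R1 @ bar 3 tick 0 v(0, 2): B3/B4 P8 -> A3/A4 P8 similar
  -> R4 @ bar 4 tick 0 v(0, 1): C4/F4 P4 untreated
  -> R3 @ bar 5 tick 0 v(1, 2): B4 above A4
  -> R7 @ bar 5 tick 0 v(1,): F4->B4 leap 6st
  -> R3 @ bar 5 tick 1 v(1, 2): B4 above A4
  -> R3 @ bar 5 tick 2 v(1, 2): B4 above A4
  -> R3 @ bar 5 tick 3 v(1, 2): B4 above A4
  -> R2 @ bar 6 tick 0 v(0, 2): D4/A4 P5 -> G3/G4 P8 similar
  -> R8 @ bar 6 tick 0 v(0, 2): penult P8 not 3rd/6th
  -> R6 @ bar 7 tick 3 v(0, 2): closes on M3

(0, 0, R5, (0, 2))
(1, 0, R3, (1, 2))
(1, 1, R3, (1, 2))
(1, 2, R3, (1, 2))
(1, 3, R3, (1, 2))
(2, 0, R2, (0, 2))
(3, 0, R1, (0, 2))
(4, 0, R4, (0, 1))
(5, 0, R3, (1, 2))
(5, 0, R7, (1,))
(5, 1, R3, (1, 2))
(5, 2, R3, (1, 2))
(5, 3, R3, (1, 2))
(6, 0, R2, (0, 2))
(6, 0, R8, (0, 2))
(7, 3, R6, (0, 2))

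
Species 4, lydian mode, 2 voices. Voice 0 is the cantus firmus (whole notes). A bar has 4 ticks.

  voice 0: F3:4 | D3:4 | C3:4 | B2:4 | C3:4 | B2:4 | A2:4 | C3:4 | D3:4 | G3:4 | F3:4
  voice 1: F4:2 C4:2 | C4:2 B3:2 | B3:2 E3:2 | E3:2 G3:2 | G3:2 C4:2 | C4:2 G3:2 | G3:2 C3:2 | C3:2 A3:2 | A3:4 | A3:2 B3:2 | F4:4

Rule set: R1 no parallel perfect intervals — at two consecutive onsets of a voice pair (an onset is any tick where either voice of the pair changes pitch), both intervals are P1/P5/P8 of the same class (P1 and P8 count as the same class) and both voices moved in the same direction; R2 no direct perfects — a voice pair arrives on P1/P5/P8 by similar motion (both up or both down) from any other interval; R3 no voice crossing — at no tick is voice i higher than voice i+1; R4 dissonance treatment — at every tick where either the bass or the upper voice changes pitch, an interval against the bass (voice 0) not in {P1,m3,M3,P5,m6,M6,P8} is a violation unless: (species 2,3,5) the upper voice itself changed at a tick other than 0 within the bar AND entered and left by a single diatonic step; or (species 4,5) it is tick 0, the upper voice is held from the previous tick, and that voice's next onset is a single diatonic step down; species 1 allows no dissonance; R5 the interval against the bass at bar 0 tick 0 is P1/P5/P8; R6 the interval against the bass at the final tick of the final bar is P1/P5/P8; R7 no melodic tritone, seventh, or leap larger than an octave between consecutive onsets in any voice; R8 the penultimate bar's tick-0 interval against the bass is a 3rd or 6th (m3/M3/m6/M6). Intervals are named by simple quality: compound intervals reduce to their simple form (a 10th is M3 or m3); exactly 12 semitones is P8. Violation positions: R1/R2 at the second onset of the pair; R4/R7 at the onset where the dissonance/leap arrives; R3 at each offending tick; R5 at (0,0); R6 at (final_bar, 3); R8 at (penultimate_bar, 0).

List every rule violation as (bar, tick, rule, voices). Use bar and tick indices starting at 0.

bar 0: v0=F3 v1=F4 downbeat P8
bar 1: v0=D3 v1=C4 downbeat m7
bar 2: v0=C3 v1=B3 downbeat M7
bar 3: v0=B2 v1=E3 downbeat P4
bar 4: v0=C3 v1=G3 downbeat P5
bar 5: v0=B2 v1=C4 downbeat m2
bar 6: v0=A2 v1=G3 downbeat m7
bar 7: v0=C3 v1=C3 downbeat P1
bar 8: v0=D3 v1=A3 downbeat P5
bar 9: v0=G3 v1=A3 downbeat M2
bar 10: v0=F3 v1=F4 downbeat P8
  -> R4 @ bar 2 tick 0 v(0, 1): C3/B3 M7 untreated
  -> R4 @ bar 3 tick 0 v(0, 1): B2/E3 P4 untreated
  -> R4 @ bar 5 tick 0 v(0, 1): B2/C4 m2 untreated
  -> R4 @ bar 6 tick 0 v(0, 1): A2/G3 m7 untreated
  -> R4 @ bar 9 tick 0 v(0, 1): G3/A3 M2 untreated
  -> R8 @ bar 9 tick 0 v(0, 1): penult M2 not 3rd/6th
  -> R7 @ bar 10 tick 0 v(1,): B3->F4 leap 6st

(2, 0, R4, (0, 1))
(3, 0, R4, (0, 1))
(5, 0, R4, (0, 1))
(6, 0, R4, (0, 1))
(9, 0, R4, (0, 1))
(9, 0, R8, (0, 1))
(10, 0, R7, (1,))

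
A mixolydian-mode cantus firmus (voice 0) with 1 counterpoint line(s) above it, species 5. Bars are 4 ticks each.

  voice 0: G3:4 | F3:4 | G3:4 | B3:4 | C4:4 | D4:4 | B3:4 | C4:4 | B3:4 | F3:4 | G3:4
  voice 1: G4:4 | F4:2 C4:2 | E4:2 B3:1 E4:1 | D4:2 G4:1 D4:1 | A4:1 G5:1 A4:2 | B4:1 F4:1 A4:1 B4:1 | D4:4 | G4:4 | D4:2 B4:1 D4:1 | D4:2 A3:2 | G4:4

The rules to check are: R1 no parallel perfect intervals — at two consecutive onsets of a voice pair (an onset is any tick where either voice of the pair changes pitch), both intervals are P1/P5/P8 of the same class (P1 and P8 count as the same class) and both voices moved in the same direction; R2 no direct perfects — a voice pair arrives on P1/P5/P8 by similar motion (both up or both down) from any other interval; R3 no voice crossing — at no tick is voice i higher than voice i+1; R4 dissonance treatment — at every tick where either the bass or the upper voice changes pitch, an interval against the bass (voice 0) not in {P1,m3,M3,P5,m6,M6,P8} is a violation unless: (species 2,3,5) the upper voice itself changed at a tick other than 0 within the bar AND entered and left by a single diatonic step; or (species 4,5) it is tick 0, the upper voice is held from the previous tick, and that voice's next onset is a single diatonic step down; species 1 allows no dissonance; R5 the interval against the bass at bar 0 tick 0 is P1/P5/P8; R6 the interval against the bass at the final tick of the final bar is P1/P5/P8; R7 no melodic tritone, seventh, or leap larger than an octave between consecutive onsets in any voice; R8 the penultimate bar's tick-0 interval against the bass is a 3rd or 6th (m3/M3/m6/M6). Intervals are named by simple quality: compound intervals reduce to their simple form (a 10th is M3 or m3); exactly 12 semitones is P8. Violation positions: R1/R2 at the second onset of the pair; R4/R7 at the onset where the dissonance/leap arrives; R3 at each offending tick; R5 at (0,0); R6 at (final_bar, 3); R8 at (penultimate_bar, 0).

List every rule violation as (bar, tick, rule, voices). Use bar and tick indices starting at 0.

(1, 0, R1, (0, 1))
(4, 1, R7, (1,))
(4, 2, R7, (1,))
(5, 1, R7, (1,))
(7, 0, R2, (0, 1))
(9, 0, R7, (0,))
(10, 0, R2, (0, 1))
(10, 0, R7, (1,))

bar 0: v0=G3 v1=G4 downbeat P8
bar 1: v0=F3 v1=F4 downbeat P8
bar 2: v0=G3 v1=E4 downbeat M6
bar 3: v0=B3 v1=D4 downbeat m3
bar 4: v0=C4 v1=A4 downbeat M6
bar 5: v0=D4 v1=B4 downbeat M6
bar 6: v0=B3 v1=D4 downbeat m3
bar 7: v0=C4 v1=G4 downbeat P5
bar 8: v0=B3 v1=D4 downbeat m3
bar 9: v0=F3 v1=D4 downbeat M6
bar 10: v0=G3 v1=G4 downbeat P8
  -> R1 @ bar 1 tick 0 v(0, 1): G3/G4 P8 -> F3/F4 P8 similar
  -> R7 @ bar 4 tick 1 v(1,): A4->G5 leap 10st
  -> R7 @ bar 4 tick 2 v(1,): G5->A4 leap 10st
  -> R7 @ bar 5 tick 1 v(1,): B4->F4 leap 6st
  -> R2 @ bar 7 tick 0 v(0, 1): B3/D4 m3 -> C4/G4 P5 similar
  -> R7 @ bar 9 tick 0 v(0,): B3->F3 leap 6st
  -> R2 @ bar 10 tick 0 v(0, 1): F3/A3 M3 -> G3/G4 P8 similar
  -> R7 @ bar 10 tick 0 v(1,): A3->G4 leap 10st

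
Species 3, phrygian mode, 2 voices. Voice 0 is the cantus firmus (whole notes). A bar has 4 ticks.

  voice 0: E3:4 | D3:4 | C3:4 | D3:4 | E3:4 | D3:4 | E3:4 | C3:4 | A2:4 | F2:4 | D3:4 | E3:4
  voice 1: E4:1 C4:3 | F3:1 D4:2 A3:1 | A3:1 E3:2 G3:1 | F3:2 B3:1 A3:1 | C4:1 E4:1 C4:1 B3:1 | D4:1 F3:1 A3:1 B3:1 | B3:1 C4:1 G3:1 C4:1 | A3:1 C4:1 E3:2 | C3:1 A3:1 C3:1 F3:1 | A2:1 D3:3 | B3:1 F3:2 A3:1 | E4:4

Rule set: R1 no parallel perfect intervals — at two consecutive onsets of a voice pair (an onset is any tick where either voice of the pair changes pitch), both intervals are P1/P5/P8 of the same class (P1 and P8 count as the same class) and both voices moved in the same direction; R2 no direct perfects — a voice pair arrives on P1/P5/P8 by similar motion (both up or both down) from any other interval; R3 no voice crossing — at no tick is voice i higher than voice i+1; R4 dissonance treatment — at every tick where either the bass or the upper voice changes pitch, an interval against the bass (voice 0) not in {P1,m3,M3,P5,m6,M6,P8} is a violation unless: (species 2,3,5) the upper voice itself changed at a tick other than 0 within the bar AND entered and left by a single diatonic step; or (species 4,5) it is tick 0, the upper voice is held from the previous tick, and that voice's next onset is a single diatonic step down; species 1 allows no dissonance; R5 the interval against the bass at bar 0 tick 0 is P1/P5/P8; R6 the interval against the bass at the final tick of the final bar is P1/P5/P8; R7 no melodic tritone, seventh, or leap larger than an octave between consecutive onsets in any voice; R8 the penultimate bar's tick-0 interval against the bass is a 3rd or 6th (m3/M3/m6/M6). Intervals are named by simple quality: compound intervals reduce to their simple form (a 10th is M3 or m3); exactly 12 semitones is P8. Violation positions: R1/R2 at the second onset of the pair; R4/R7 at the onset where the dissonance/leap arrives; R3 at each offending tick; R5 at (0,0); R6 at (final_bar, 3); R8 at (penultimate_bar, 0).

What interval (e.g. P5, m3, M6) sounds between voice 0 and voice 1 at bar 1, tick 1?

P8

voice 0=D3 voice 1=D4 -> P8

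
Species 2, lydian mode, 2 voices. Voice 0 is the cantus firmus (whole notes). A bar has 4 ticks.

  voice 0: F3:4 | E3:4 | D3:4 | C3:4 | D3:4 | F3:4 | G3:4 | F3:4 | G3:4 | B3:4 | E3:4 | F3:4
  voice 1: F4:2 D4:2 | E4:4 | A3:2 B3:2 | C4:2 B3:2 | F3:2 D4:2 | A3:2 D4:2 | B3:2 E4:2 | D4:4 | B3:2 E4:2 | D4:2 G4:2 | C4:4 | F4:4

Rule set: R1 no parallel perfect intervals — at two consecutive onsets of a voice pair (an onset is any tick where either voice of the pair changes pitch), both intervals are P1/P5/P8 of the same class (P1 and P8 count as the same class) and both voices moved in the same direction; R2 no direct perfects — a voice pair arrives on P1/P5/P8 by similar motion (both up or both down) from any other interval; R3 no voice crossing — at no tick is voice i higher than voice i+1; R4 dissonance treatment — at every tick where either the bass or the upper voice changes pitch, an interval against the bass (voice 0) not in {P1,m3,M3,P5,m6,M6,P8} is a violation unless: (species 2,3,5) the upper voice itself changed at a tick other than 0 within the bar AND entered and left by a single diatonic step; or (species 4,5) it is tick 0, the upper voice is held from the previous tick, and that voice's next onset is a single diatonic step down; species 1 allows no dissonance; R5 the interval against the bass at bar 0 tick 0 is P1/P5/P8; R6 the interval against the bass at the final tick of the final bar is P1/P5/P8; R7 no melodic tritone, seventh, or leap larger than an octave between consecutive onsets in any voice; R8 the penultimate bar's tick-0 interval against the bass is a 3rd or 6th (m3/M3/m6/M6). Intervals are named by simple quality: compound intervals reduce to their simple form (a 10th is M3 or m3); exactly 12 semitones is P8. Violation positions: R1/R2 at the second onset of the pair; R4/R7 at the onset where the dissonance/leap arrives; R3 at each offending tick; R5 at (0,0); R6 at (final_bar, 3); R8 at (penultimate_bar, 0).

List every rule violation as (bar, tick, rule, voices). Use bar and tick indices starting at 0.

bar 0: v0=F3 v1=F4 downbeat P8
bar 1: v0=E3 v1=E4 downbeat P8
bar 2: v0=D3 v1=A3 downbeat P5
bar 3: v0=C3 v1=C4 downbeat P8
bar 4: v0=D3 v1=F3 downbeat m3
bar 5: v0=F3 v1=A3 downbeat M3
bar 6: v0=G3 v1=B3 downbeat M3
bar 7: v0=F3 v1=D4 downbeat M6
bar 8: v0=G3 v1=B3 downbeat M3
bar 9: v0=B3 v1=D4 downbeat m3
bar 10: v0=E3 v1=C4 downbeat m6
bar 11: v0=F3 v1=F4 downbeat P8
  -> R2 @ bar 2 tick 0 v(0, 1): E3/E4 P8 -> D3/A3 P5 similar
  -> R4 @ bar 3 tick 2 v(0, 1): C3/B3 M7 untreated
  -> R7 @ bar 4 tick 0 v(1,): B3->F3 leap 6st
  -> R2 @ bar 11 tick 0 v(0, 1): E3/C4 m6 -> F3/F4 P8 similar

(2, 0, R2, (0, 1))
(3, 2, R4, (0, 1))
(4, 0, R7, (1,))
(11, 0, R2, (0, 1))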